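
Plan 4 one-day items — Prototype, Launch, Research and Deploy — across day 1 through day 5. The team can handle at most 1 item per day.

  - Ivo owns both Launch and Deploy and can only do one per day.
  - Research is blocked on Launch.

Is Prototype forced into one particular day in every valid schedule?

No

Prototype can be day 1 (e.g. Launch -> day 2; Research -> day 3; Deploy -> day 4; Prototype -> day 1) or day 2 (e.g. Prototype in day 2, Launch in day 1, Deploy in day 4, Research in day 3).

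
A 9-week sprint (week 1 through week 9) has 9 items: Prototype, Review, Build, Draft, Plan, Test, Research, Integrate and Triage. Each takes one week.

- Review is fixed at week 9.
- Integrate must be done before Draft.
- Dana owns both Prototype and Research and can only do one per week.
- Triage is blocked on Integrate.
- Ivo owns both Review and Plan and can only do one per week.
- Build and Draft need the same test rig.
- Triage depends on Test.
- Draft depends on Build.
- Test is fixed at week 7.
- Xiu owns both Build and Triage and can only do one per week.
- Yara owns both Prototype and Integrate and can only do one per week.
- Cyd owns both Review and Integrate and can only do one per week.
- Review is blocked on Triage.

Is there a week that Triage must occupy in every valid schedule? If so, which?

Test is fixed at week 7 and must come before Triage, so Triage is at least week 8.
Review is fixed at week 9 and must come after Triage, so Triage is at most week 8.
So Triage must be week 8.

week 8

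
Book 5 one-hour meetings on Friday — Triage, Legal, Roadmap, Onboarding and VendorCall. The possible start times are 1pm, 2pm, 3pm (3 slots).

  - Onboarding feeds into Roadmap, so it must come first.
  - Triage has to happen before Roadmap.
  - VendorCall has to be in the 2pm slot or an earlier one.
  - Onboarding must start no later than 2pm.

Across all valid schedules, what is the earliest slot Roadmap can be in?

Precedence pushes Roadmap to at least 2pm.
Roadmap at 2pm is achievable: VendorCall in 1pm, Onboarding in 1pm, Roadmap in 2pm, Triage in 1pm, Legal in 1pm.

2pm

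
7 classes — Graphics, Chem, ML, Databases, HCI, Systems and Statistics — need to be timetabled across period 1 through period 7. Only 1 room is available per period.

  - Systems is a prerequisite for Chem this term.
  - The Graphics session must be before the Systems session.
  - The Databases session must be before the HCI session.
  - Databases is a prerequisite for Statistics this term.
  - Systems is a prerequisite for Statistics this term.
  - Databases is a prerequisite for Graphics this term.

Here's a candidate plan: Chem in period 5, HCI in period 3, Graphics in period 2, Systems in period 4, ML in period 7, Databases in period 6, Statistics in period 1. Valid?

No. Databases is a prerequisite for Statistics this term is not satisfied.

The Graphics session must be before the Systems session — holds.
Systems is a prerequisite for Statistics this term — violated.
Systems is a prerequisite for Chem this term — holds.
Only 1 room is available per period — holds.
The Databases session must be before the HCI session — violated.
Databases is a prerequisite for Statistics this term — violated.
Databases is a prerequisite for Graphics this term — violated.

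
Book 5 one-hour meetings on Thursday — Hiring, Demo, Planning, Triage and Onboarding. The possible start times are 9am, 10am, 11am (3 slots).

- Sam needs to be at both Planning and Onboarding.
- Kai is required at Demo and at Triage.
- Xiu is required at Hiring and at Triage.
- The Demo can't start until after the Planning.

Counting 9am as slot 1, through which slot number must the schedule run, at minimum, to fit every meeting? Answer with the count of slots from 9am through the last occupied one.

2

The precedence chain requires at least 2 distinct slots.
2 works (last occupied slot: 10am): for example Hiring=10am, Onboarding=10am, Demo=10am, Triage=9am, Planning=9am.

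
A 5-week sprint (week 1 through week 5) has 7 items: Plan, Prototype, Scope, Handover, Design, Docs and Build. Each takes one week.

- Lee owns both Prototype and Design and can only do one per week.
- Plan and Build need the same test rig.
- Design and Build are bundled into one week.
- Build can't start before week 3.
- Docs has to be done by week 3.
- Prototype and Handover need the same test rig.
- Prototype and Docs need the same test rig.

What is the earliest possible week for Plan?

week 1

Plan at week 1 is achievable: Design -> week 3; Build -> week 3; Prototype -> week 2; Scope -> week 1; Docs -> week 1; Plan -> week 1; Handover -> week 1.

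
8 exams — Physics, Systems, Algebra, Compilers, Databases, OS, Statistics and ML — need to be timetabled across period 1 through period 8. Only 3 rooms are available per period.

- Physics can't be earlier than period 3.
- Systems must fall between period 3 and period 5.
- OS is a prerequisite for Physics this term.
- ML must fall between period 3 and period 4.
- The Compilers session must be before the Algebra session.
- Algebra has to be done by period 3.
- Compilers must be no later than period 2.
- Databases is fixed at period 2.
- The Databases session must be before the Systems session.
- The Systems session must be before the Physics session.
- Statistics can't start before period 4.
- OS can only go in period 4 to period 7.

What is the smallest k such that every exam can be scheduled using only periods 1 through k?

5 periods

The precedence chain requires at least 3 distinct periods.
With at most 3 per period and 8 exams, at least 3 periods are needed.
Propagating the time windows through the other constraints, Physics can't land before period 5, so the schedule must run through at least period 5.
5 works (last occupied period: period 5): for example Statistics in period 4, Systems in period 3, Compilers in period 1, Databases in period 2, OS in period 4, Physics in period 5, ML in period 3, Algebra in period 2.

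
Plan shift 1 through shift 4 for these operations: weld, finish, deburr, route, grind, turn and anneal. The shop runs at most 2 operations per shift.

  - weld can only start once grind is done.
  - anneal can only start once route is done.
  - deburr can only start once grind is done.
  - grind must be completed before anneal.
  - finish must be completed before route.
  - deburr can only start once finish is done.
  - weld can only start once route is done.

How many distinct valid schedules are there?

Splitting on weld: it can be shift 3 (15), shift 4 (23). Listing each branch's schedules as (finish, deburr, route, grind, turn, anneal) by shift number:
weld=shift 3: (1,2,2,1,3,4) (1,2,2,1,4,3) (1,2,2,1,4,4) (1,3,2,1,2,4) (1,3,2,1,4,4) (1,3,2,2,1,4) (1,3,2,2,4,4) (1,4,2,1,2,3) (1,4,2,1,2,4) (1,4,2,1,3,4) (1,4,2,1,4,3) (1,4,2,2,1,3) (1,4,2,2,1,4) (1,4,2,2,3,4) (1,4,2,2,4,3) — 15.
weld=shift 4: (1,2,2,1,3,3) (1,2,2,1,3,4) (1,2,2,1,4,3) (1,2,3,1,2,4) (1,2,3,1,3,4) (1,3,2,1,2,3) (1,3,2,1,2,4) (1,3,2,1,3,4) (1,3,2,1,4,3) (1,3,2,2,1,3) (1,3,2,2,1,4) (1,3,2,2,3,4) (1,3,2,2,4,3) (1,3,3,1,2,4) (1,3,3,2,1,4) (1,3,3,2,2,4) (1,4,2,1,2,3) (1,4,2,1,3,3) (1,4,2,2,1,3) (1,4,2,2,3,3) (2,3,3,1,1,4) (2,3,3,1,2,4) (2,3,3,2,1,4) — 23.
Summing: 15 + 23 = 38.

38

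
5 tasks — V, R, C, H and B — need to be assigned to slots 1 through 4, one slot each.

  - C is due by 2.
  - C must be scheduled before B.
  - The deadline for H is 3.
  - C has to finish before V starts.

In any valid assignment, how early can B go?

Precedence pushes B to at least 2.
B at 2 is achievable: H in 1; R in 1; C in 1; V in 2; B in 2.

2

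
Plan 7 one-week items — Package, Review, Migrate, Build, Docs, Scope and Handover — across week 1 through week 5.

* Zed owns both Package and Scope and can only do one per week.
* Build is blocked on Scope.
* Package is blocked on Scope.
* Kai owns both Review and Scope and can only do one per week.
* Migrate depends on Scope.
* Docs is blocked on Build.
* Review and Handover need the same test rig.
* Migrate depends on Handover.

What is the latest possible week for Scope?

Downstream work caps Scope at week 3.
Scope at week 3 is achievable: Handover -> week 1; Build -> week 4; Migrate -> week 4; Docs -> week 5; Package -> week 4; Scope -> week 3; Review -> week 2.

week 3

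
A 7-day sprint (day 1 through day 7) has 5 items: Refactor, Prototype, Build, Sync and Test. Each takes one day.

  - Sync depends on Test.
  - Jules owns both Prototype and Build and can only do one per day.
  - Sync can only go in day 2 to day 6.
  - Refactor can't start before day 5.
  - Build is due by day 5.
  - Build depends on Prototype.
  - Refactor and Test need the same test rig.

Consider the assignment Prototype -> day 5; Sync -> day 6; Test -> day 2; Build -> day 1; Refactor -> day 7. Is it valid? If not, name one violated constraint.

No — it violates: Build depends on Prototype

Sync depends on Test — holds.
Refactor and Test need the same test rig — holds.
Sync can only go in day 2 to day 6 — holds.
Build is due by day 5 — holds.
Refactor can't start before day 5 — holds.
Jules owns both Prototype and Build and can only do one per day — holds.
Build depends on Prototype — violated.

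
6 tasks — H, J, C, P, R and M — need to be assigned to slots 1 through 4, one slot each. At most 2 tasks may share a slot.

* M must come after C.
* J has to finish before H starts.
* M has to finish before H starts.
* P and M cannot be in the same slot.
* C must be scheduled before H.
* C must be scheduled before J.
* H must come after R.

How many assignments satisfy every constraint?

31

Splitting on H: it can be 3 (2), 4 (29). Listing each branch's schedules as (J, C, P, R, M):
H=3: (2,1,3,1,2) (2,1,4,1,2) — 2.
H=4: (2,1,1,2,3) (2,1,1,3,2) (2,1,1,3,3) (2,1,2,1,3) (2,1,2,3,3) (2,1,3,1,2) (2,1,3,3,2) (2,1,4,1,2) (2,1,4,1,3) (2,1,4,2,3) (2,1,4,3,2) (2,1,4,3,3) (3,1,1,2,2) (3,1,1,2,3) (3,1,1,3,2) (3,1,2,1,3) (3,1,2,2,3) (3,1,3,1,2) (3,1,3,2,2) (3,1,4,1,2) (3,1,4,1,3) (3,1,4,2,2) (3,1,4,2,3) (3,1,4,3,2) (3,2,1,1,3) (3,2,1,2,3) (3,2,2,1,3) (3,2,4,1,3) (3,2,4,2,3) — 29.
Summing: 2 + 29 = 31.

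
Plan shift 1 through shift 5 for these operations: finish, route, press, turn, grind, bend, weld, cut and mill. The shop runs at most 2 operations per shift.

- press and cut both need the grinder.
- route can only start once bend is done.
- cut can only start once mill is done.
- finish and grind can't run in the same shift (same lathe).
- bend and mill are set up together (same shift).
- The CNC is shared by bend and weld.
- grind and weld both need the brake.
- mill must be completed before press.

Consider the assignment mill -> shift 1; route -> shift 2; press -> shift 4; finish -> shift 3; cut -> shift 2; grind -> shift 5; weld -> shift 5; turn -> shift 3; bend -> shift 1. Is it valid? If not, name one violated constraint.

finish and grind can't run in the same shift (same lathe) — holds.
cut can only start once mill is done — holds.
The shop runs at most 2 operations per shift — holds.
route can only start once bend is done — holds.
The CNC is shared by bend and weld — holds.
press and cut both need the grinder — holds.
grind and weld both need the brake — violated.
bend and mill are set up together (same shift) — holds.
mill must be completed before press — holds.

No — it violates: grind and weld both need the brake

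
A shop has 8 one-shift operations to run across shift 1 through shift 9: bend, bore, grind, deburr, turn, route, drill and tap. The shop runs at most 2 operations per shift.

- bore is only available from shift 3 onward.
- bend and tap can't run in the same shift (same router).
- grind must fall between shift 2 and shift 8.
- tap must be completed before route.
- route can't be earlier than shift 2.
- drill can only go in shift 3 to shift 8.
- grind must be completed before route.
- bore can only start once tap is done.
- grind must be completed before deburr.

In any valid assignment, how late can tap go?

shift 8

Downstream work caps tap at shift 8.
tap at shift 8 is achievable: turn in shift 1, tap in shift 8, grind in shift 2, bend in shift 1, deburr in shift 3, route in shift 9, bore in shift 9, drill in shift 3.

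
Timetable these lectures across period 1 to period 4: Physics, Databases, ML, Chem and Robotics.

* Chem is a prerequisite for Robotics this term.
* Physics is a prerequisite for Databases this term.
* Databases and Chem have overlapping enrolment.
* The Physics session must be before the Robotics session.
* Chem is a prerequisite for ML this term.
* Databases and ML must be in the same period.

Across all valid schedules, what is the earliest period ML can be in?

period 2

Precedence pushes ML to at least period 2.
ML at period 2 is achievable: ML in period 2, Chem in period 1, Physics in period 1, Robotics in period 2, Databases in period 2.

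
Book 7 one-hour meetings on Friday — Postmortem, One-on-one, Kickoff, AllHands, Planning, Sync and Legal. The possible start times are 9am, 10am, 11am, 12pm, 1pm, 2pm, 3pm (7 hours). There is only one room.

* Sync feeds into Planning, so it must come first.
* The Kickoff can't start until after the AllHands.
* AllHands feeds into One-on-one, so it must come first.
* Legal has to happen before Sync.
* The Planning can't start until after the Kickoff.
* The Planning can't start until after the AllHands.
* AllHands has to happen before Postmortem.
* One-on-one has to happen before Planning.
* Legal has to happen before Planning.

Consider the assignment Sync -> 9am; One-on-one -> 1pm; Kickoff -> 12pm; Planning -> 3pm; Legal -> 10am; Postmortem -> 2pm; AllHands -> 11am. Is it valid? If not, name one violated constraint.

The Kickoff can't start until after the AllHands — holds.
Legal has to happen before Planning — holds.
Sync feeds into Planning, so it must come first — holds.
The Planning can't start until after the AllHands — holds.
One-on-one has to happen before Planning — holds.
AllHands has to happen before Postmortem — holds.
There is only one room — holds.
Legal has to happen before Sync — violated.
The Planning can't start until after the Kickoff — holds.
AllHands feeds into One-on-one, so it must come first — holds.

No. Legal has to happen before Sync is not satisfied.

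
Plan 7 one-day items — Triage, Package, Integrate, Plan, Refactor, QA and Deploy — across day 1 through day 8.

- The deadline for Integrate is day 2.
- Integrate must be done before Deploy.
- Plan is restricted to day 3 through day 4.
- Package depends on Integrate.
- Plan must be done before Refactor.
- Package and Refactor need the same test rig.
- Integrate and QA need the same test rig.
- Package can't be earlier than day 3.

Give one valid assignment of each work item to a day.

Refactor=day 4, Triage=day 1, QA=day 2, Plan=day 3, Integrate=day 1, Deploy=day 2, Package=day 3

Checking: Integrate(day 1) before Package(day 3); Integrate(day 1) before Deploy(day 2); Plan(day 3) before Refactor(day 4); Package(day 3) != Refactor(day 4); Integrate(day 1) != QA(day 2); Package=day 3 in [day 3,day 8]; Plan=day 3 in [day 3,day 4]; Integrate=day 1 in [day 1,day 2].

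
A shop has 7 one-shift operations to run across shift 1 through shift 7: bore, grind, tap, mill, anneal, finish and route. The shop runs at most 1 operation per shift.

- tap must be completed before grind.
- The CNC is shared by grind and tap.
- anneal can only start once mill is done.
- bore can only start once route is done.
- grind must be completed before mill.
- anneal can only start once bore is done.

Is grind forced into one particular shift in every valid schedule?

No

grind can be shift 2 (e.g. tap in shift 1; anneal in shift 6; mill in shift 5; bore in shift 4; route in shift 3; finish in shift 7; grind in shift 2) or shift 3 (e.g. grind=shift 3, route=shift 2, bore=shift 4, mill=shift 5, tap=shift 1, finish=shift 7, anneal=shift 6).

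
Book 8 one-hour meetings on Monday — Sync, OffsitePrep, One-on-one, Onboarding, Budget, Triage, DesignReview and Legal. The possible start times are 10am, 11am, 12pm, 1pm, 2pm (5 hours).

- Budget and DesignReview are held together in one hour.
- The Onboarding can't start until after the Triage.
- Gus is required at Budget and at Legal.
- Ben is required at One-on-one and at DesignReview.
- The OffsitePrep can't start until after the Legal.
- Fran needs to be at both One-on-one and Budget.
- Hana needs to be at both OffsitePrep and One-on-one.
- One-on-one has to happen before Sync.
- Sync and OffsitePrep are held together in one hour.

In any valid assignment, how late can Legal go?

Downstream work caps Legal at 1pm.
Legal at 1pm is achievable: One-on-one -> 10am, OffsitePrep -> 2pm, Onboarding -> 11am, Legal -> 1pm, DesignReview -> 11am, Budget -> 11am, Sync -> 2pm, Triage -> 10am.

1pm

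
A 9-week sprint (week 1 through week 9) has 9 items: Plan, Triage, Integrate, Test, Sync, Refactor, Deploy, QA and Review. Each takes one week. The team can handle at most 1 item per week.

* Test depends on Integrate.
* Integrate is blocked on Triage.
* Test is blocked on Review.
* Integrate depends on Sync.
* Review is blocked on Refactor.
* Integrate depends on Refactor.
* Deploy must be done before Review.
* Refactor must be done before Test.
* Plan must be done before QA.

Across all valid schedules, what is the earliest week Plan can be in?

Downstream work caps Plan at week 8.
Plan at week 1 is achievable: Refactor=week 2, QA=week 9, Integrate=week 5, Test=week 8, Plan=week 1, Triage=week 3, Sync=week 4, Review=week 7, Deploy=week 6.

week 1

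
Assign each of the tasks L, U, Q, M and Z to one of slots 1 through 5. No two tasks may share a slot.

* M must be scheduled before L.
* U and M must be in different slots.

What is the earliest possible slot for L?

Precedence pushes L to at least 2.
L at 2 is achievable: M=1, Q=4, U=3, L=2, Z=5.

2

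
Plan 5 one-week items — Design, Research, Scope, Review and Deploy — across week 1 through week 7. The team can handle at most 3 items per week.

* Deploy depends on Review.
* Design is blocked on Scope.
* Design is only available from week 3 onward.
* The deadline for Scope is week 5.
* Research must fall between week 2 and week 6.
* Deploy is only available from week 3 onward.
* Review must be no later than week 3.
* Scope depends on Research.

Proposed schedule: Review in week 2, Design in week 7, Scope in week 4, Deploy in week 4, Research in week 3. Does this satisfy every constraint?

Design is only available from week 3 onward — holds.
Deploy depends on Review — holds.
Design is blocked on Scope — holds.
Review must be no later than week 3 — holds.
Scope depends on Research — holds.
Research must fall between week 2 and week 6 — holds.
Deploy is only available from week 3 onward — holds.
The team can handle at most 3 items per week — holds.
The deadline for Scope is week 5 — holds.

Yes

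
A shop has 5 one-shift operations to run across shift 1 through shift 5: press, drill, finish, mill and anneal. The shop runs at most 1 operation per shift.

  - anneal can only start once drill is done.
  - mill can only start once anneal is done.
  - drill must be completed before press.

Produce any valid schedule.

finish in shift 5; mill in shift 4; press in shift 3; drill in shift 1; anneal in shift 2

Checking: drill(shift 1) before anneal(shift 2); anneal(shift 2) before mill(shift 4); drill(shift 1) before press(shift 3); max 1 per shift (cap 1).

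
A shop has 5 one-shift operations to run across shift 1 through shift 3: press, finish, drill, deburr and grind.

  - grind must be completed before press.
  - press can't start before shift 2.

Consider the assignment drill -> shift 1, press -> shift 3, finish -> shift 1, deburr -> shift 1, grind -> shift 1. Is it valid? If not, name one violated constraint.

press can't start before shift 2 — holds.
grind must be completed before press — holds.

Valid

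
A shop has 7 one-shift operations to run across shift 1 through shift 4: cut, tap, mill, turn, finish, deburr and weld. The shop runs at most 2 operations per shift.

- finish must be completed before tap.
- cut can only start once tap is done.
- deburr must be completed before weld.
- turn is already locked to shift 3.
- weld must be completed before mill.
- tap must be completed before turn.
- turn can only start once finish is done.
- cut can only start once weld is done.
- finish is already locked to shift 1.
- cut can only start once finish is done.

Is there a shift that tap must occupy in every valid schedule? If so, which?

shift 2

finish is fixed at shift 1 and must come before tap, so tap is at least shift 2.
turn is fixed at shift 3 and must come after tap, so tap is at most shift 2.
So tap must be shift 2.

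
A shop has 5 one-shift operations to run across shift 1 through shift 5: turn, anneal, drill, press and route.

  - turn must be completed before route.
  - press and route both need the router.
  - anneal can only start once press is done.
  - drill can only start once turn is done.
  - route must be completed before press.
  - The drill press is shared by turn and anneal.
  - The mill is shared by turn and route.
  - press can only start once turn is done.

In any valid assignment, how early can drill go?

Precedence pushes drill to at least shift 2.
drill at shift 2 is achievable: anneal in shift 4, route in shift 2, press in shift 3, turn in shift 1, drill in shift 2.

shift 2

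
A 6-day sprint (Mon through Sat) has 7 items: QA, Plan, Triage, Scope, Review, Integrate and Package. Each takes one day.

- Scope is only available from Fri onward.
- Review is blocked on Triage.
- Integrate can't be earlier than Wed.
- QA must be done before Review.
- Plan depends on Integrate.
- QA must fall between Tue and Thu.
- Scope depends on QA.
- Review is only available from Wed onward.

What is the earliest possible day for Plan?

Thu

Precedence pushes Plan to at least Thu.
Plan at Thu is achievable: Integrate in Wed; Triage in Mon; QA in Tue; Package in Mon; Plan in Thu; Scope in Fri; Review in Wed.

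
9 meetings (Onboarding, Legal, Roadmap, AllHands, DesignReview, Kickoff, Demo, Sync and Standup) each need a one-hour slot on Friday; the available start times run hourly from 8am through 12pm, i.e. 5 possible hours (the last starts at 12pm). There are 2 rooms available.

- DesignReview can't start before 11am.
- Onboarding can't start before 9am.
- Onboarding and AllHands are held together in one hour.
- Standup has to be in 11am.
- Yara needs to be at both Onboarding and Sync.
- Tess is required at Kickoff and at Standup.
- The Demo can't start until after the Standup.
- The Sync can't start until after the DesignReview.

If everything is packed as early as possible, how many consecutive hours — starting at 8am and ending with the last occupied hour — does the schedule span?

5

The precedence chain requires at least 2 distinct hours.
With at most 2 per hour and 9 meetings, at least 5 hours are needed.
Propagating the time windows through the other constraints, Demo can't land before 12pm — that is hour 5 counting from 8am — so the schedule must run through at least 5 hours.
5 works (last occupied hour: 12pm): for example Kickoff in 10am, AllHands in 9am, DesignReview in 11am, Roadmap in 8am, Standup in 11am, Legal in 8am, Demo in 12pm, Onboarding in 9am, Sync in 12pm.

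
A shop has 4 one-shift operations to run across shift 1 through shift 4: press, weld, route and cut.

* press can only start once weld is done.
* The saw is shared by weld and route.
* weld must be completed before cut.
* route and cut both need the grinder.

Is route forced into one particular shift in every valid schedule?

route can be shift 1 (e.g. route -> shift 1; cut -> shift 3; press -> shift 3; weld -> shift 2) or shift 2 (e.g. cut=shift 3; weld=shift 1; press=shift 2; route=shift 2).

No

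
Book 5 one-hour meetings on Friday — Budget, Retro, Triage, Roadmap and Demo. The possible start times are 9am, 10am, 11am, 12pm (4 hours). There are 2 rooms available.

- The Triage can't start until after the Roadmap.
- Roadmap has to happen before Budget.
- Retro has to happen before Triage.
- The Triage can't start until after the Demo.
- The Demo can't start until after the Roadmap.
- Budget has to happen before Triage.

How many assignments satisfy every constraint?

Splitting on Budget: it can be 10am (6), 11am (7). Listing each branch's schedules as (Retro, Triage, Roadmap, Demo):
Budget=10am: (9am,11am,9am,10am) (9am,12pm,9am,10am) (9am,12pm,9am,11am) (10am,12pm,9am,11am) (11am,12pm,9am,10am) (11am,12pm,9am,11am) — 6.
Budget=11am: (9am,12pm,9am,10am) (9am,12pm,9am,11am) (9am,12pm,10am,11am) (10am,12pm,9am,10am) (10am,12pm,9am,11am) (10am,12pm,10am,11am) (11am,12pm,9am,10am) — 7.
Summing: 6 + 7 = 13.

13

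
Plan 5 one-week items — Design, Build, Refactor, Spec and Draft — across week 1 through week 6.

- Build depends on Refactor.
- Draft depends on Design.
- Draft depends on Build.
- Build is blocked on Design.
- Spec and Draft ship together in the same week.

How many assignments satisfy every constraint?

Splitting on Design: it can be week 1 (20), week 2 (16), week 3 (10), week 4 (4). Listing each branch's schedules as (Build, Refactor, Spec, Draft) by week number:
Design=week 1: (2,1,3,3) (2,1,4,4) (2,1,5,5) (2,1,6,6) (3,1,4,4) (3,1,5,5) (3,1,6,6) (3,2,4,4) (3,2,5,5) (3,2,6,6) (4,1,5,5) (4,1,6,6) (4,2,5,5) (4,2,6,6) (4,3,5,5) (4,3,6,6) (5,1,6,6) (5,2,6,6) (5,3,6,6) (5,4,6,6) — 20.
Design=week 2: (3,1,4,4) (3,1,5,5) (3,1,6,6) (3,2,4,4) (3,2,5,5) (3,2,6,6) (4,1,5,5) (4,1,6,6) (4,2,5,5) (4,2,6,6) (4,3,5,5) (4,3,6,6) (5,1,6,6) (5,2,6,6) (5,3,6,6) (5,4,6,6) — 16.
Design=week 3: (4,1,5,5) (4,1,6,6) (4,2,5,5) (4,2,6,6) (4,3,5,5) (4,3,6,6) (5,1,6,6) (5,2,6,6) (5,3,6,6) (5,4,6,6) — 10.
Design=week 4: (5,1,6,6) (5,2,6,6) (5,3,6,6) (5,4,6,6) — 4.
Summing: 20 + 16 + 10 + 4 = 50.

50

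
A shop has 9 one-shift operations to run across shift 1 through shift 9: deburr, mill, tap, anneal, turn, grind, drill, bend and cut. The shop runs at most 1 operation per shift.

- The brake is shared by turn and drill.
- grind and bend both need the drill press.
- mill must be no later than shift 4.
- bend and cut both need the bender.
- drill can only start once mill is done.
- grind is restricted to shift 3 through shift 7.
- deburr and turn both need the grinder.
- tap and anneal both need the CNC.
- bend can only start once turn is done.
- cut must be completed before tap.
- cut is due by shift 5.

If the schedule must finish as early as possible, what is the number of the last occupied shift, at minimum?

The precedence chain requires at least 2 distinct shifts.
With at most 1 per shift and 9 operations, at least 9 shifts are needed.
grind can't be placed before shift 3, so the schedule must run through at least shift 3.
9 works (last occupied shift: shift 9): for example anneal in shift 9; mill in shift 1; drill in shift 6; deburr in shift 8; tap in shift 4; turn in shift 5; bend in shift 7; grind in shift 3; cut in shift 2.

shift 9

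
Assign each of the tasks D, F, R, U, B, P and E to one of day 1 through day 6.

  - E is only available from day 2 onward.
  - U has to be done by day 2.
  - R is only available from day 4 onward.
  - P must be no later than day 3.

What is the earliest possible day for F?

day 1

F at day 1 is achievable: U -> day 1; B -> day 1; R -> day 4; E -> day 2; F -> day 1; D -> day 1; P -> day 1.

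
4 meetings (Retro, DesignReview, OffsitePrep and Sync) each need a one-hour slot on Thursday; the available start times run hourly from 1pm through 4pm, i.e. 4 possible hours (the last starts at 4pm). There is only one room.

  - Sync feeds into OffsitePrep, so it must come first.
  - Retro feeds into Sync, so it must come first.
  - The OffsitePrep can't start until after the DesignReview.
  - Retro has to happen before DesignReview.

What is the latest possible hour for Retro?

Downstream work caps Retro at 2pm.
Retro at 1pm is achievable: DesignReview=2pm; Retro=1pm; Sync=3pm; OffsitePrep=4pm.
Nothing later works — the capacity limit rule out every hour after 1pm.

1pm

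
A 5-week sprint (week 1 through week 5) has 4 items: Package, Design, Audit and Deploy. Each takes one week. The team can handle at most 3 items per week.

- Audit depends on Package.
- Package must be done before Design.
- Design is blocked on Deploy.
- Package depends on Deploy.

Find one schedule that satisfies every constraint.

Deploy -> week 1, Design -> week 3, Audit -> week 3, Package -> week 2

Checking: Deploy(week 1) before Package(week 2); Package(week 2) before Design(week 3); Package(week 2) before Audit(week 3); Deploy(week 1) before Design(week 3); max 2 per week (cap 3).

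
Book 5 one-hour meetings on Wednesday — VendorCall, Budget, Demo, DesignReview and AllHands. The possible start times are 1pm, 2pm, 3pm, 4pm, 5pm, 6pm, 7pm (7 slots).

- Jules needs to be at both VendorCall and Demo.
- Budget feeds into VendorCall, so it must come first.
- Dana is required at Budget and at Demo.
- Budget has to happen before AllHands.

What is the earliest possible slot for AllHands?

Precedence pushes AllHands to at least 2pm.
AllHands at 2pm is achievable: Budget=1pm; Demo=3pm; AllHands=2pm; DesignReview=1pm; VendorCall=2pm.

2pm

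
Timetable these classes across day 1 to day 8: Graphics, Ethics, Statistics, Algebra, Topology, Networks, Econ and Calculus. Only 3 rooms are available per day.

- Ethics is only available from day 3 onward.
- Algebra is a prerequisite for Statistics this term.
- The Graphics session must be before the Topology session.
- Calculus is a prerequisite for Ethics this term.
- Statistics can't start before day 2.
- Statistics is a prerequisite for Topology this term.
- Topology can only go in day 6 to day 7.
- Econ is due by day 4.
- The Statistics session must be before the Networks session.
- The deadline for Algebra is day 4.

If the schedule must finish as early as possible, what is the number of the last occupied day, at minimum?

The precedence chain requires at least 3 distinct days.
With at most 3 per day and 8 classes, at least 3 days are needed.
Topology can't be placed before day 6, so the schedule must run through at least day 6.
6 works (last occupied day: day 6): for example Algebra -> day 1, Calculus -> day 2, Networks -> day 3, Graphics -> day 1, Econ -> day 1, Statistics -> day 2, Topology -> day 6, Ethics -> day 3.

day 6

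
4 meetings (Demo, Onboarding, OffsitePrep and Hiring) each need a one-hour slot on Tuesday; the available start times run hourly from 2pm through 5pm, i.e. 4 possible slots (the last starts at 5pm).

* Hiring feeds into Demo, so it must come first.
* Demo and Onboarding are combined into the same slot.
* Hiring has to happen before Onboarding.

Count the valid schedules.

24

Splitting on Demo: it can be 3pm (4), 4pm (8), 5pm (12). Listing each branch's schedules as (Onboarding, OffsitePrep, Hiring):
Demo=3pm: (3pm,2pm,2pm) (3pm,3pm,2pm) (3pm,4pm,2pm) (3pm,5pm,2pm) — 4.
Demo=4pm: (4pm,2pm,2pm) (4pm,2pm,3pm) (4pm,3pm,2pm) (4pm,3pm,3pm) (4pm,4pm,2pm) (4pm,4pm,3pm) (4pm,5pm,2pm) (4pm,5pm,3pm) — 8.
Demo=5pm: (5pm,2pm,2pm) (5pm,2pm,3pm) (5pm,2pm,4pm) (5pm,3pm,2pm) (5pm,3pm,3pm) (5pm,3pm,4pm) (5pm,4pm,2pm) (5pm,4pm,3pm) (5pm,4pm,4pm) (5pm,5pm,2pm) (5pm,5pm,3pm) (5pm,5pm,4pm) — 12.
Summing: 4 + 8 + 12 = 24.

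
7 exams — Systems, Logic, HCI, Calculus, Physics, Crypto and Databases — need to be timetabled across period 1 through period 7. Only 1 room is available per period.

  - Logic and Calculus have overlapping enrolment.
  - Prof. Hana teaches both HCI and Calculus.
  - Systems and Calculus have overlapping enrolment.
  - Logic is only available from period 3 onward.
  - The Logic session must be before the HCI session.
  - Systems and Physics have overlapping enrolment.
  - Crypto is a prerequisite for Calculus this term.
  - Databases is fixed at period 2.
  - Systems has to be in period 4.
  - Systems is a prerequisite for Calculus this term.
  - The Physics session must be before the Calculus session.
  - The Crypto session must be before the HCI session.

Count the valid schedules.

Splitting on Logic: it can be period 3 (5), period 5 (4), period 6 (2). Listing each branch's schedules as (Systems, HCI, Calculus, Physics, Crypto, Databases) by period number:
Logic=period 3: (4,5,7,6,1,2) (4,6,7,1,5,2) (4,6,7,5,1,2) (4,7,6,1,5,2) (4,7,6,5,1,2) — 5.
Logic=period 5: (4,6,7,1,3,2) (4,6,7,3,1,2) (4,7,6,1,3,2) (4,7,6,3,1,2) — 4.
Logic=period 6: (4,7,5,1,3,2) (4,7,5,3,1,2) — 2.
Summing: 5 + 4 + 2 = 11.

11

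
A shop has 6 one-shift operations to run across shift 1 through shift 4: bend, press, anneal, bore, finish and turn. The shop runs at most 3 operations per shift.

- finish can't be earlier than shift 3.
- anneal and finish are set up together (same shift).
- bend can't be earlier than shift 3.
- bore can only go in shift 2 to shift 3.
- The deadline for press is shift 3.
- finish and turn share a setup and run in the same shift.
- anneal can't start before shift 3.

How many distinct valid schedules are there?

8

Splitting on bend: it can be shift 3 (6), shift 4 (2). Listing each branch's schedules as (press, anneal, bore, finish, turn) by shift number:
bend=shift 3: (1,4,2,4,4) (1,4,3,4,4) (2,4,2,4,4) (2,4,3,4,4) (3,4,2,4,4) (3,4,3,4,4) — 6.
bend=shift 4: (1,3,2,3,3) (2,3,2,3,3) — 2.
Summing: 6 + 2 = 8.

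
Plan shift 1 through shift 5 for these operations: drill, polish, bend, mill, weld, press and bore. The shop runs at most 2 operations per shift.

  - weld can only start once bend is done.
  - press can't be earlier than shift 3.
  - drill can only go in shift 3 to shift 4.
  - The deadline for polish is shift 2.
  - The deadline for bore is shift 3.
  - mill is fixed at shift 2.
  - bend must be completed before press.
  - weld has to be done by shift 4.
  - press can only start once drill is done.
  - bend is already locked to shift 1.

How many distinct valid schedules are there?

Splitting on drill: it can be shift 3 (14), shift 4 (9). Listing each branch's schedules as (polish, bend, mill, weld, press, bore) by shift number:
drill=shift 3: (1,1,2,2,4,3) (1,1,2,2,5,3) (1,1,2,3,4,2) (1,1,2,3,5,2) (1,1,2,4,4,2) (1,1,2,4,4,3) (1,1,2,4,5,2) (1,1,2,4,5,3) (2,1,2,3,4,1) (2,1,2,3,5,1) (2,1,2,4,4,1) (2,1,2,4,4,3) (2,1,2,4,5,1) (2,1,2,4,5,3) — 14.
drill=shift 4: (1,1,2,2,5,3) (1,1,2,3,5,2) (1,1,2,3,5,3) (1,1,2,4,5,2) (1,1,2,4,5,3) (2,1,2,3,5,1) (2,1,2,3,5,3) (2,1,2,4,5,1) (2,1,2,4,5,3) — 9.
Summing: 14 + 9 = 23.

23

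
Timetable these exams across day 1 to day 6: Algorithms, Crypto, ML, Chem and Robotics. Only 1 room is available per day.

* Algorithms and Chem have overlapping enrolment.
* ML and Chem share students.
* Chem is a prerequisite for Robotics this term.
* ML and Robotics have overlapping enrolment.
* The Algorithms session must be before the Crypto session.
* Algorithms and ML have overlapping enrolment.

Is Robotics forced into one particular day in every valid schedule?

Robotics can be day 2 (e.g. Algorithms -> day 3, Robotics -> day 2, Chem -> day 1, Crypto -> day 4, ML -> day 5) or day 3 (e.g. Algorithms in day 1, Robotics in day 3, ML in day 5, Crypto in day 4, Chem in day 2).

No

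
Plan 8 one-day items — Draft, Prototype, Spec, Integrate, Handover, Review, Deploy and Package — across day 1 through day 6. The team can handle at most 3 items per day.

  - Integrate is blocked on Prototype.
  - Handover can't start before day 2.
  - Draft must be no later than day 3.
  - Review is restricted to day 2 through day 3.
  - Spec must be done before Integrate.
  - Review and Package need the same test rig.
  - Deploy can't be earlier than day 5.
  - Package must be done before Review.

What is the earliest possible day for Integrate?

Precedence pushes Integrate to at least day 2.
Integrate at day 2 is achievable: Integrate=day 2, Package=day 1, Spec=day 1, Prototype=day 1, Handover=day 3, Deploy=day 5, Draft=day 2, Review=day 2.

day 2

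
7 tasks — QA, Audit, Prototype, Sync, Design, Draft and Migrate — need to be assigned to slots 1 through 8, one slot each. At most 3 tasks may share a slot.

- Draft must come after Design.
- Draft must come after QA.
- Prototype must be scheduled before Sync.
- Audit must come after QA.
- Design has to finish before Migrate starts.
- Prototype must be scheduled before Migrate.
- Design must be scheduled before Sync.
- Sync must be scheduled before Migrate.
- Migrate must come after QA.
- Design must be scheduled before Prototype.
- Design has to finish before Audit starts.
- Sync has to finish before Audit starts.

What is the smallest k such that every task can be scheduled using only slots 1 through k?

4

The precedence chain requires at least 4 distinct slots.
With at most 3 per slot and 7 tasks, at least 3 slots are needed.
4 works (last occupied slot: 4): for example Sync=3, Migrate=4, Draft=2, Prototype=2, Design=1, QA=1, Audit=4.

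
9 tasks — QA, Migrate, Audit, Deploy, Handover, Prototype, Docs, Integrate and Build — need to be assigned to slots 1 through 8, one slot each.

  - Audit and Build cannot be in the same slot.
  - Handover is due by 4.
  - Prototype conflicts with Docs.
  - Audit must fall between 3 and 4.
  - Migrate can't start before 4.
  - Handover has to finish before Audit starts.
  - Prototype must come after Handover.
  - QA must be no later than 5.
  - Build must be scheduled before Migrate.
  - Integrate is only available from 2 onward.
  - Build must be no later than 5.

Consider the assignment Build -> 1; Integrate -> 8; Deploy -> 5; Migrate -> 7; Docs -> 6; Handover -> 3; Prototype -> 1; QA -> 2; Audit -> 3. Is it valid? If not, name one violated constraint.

No — it violates: Prototype must come after Handover

Prototype conflicts with Docs — holds.
Audit must fall between 3 and 4 — holds.
Build must be scheduled before Migrate — holds.
Integrate is only available from 2 onward — holds.
Audit and Build cannot be in the same slot — holds.
Migrate can't start before 4 — holds.
Handover is due by 4 — holds.
QA must be no later than 5 — holds.
Handover has to finish before Audit starts — violated.
Build must be no later than 5 — holds.
Prototype must come after Handover — violated.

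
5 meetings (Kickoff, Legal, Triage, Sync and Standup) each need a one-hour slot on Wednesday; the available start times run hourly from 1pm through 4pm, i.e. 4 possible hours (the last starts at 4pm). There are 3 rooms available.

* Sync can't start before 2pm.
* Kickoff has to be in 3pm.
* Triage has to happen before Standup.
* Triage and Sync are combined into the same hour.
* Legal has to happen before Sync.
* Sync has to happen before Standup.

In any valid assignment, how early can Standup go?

3pm

Precedence pushes Standup to at least 3pm.
Standup at 3pm is achievable: Standup in 3pm, Sync in 2pm, Triage in 2pm, Kickoff in 3pm, Legal in 1pm.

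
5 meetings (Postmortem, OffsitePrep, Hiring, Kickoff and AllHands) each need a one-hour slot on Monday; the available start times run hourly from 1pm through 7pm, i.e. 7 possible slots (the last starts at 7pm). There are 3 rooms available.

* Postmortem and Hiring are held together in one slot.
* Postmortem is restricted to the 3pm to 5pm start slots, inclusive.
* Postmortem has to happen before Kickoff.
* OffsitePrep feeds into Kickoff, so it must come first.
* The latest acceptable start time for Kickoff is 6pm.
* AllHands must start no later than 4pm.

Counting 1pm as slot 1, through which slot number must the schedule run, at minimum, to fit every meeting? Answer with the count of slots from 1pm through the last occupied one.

4

The precedence chain requires at least 2 distinct slots.
With at most 3 per slot and 5 meetings, at least 2 slots are needed.
Propagating the time windows through the other constraints, Kickoff can't land before 4pm — that is slot 4 counting from 1pm — so the schedule must run through at least 4 slots.
4 works (last occupied slot: 4pm): for example Kickoff=4pm; AllHands=1pm; Postmortem=3pm; Hiring=3pm; OffsitePrep=1pm.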